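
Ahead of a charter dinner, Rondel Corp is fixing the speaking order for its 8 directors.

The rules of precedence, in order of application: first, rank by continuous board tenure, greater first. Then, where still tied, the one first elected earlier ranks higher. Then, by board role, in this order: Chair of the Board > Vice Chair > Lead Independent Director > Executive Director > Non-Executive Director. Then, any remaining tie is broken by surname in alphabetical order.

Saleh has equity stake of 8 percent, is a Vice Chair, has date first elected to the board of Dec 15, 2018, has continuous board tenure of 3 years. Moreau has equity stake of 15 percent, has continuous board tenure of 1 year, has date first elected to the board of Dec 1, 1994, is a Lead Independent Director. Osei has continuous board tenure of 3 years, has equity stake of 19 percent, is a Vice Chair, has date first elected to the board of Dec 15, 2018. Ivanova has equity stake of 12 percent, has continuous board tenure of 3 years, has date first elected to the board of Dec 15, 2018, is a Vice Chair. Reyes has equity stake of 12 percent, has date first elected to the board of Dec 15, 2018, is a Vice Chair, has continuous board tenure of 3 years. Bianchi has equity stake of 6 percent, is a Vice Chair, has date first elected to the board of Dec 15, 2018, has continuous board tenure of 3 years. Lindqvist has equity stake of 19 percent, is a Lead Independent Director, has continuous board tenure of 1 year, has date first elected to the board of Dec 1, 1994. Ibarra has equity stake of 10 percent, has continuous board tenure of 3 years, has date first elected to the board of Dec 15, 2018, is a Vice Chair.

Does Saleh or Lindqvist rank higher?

By continuous board tenure (higher first): Bianchi, Ibarra, Ivanova, Osei, Reyes and Saleh (each 3 years); then Lindqvist and Moreau (both 1 year).
Bianchi, Ibarra, Ivanova, Osei, Reyes and Saleh all have date first elected to the board Dec 15, 2018, so the next rule applies.
Bianchi, Ibarra, Ivanova, Osei, Reyes and Saleh are each Vice Chair, so the next rule applies.
Among Bianchi, Ibarra, Ivanova, Osei, Reyes and Saleh, alphabetically by surname: Bianchi before Ibarra before Ivanova before Osei before Reyes before Saleh.
Lindqvist and Moreau both have date first elected to the board Dec 1, 1994, so the next rule applies.
Lindqvist and Moreau are each Lead Independent Director, so the next rule applies.
Among Lindqvist and Moreau, alphabetically by surname: Lindqvist before Moreau.
So Saleh takes precedence.

Saleh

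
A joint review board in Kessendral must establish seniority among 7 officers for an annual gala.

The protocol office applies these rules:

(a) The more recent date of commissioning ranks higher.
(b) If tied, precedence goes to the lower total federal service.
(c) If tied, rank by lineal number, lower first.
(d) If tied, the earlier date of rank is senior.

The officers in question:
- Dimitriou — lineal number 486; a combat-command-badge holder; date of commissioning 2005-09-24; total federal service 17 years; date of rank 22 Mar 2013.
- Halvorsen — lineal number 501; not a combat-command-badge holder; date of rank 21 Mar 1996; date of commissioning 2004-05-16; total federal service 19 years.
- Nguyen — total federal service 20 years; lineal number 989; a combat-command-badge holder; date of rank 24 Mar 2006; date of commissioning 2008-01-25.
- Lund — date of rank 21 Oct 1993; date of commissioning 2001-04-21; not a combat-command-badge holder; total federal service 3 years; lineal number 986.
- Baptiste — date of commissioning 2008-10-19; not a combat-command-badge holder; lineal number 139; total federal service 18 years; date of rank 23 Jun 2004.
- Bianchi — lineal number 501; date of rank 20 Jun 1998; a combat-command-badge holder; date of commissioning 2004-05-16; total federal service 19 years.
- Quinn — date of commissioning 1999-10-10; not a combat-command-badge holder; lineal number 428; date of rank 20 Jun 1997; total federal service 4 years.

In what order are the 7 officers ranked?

By date of commissioning (later first): Baptiste (2008-10-19); then Nguyen (2008-01-25); then Dimitriou (2005-09-24); then Halvorsen and Bianchi (both 2004-05-16); then Lund (2001-04-21); then Quinn (1999-10-10).
Halvorsen and Bianchi both have total federal service 19 years, so the next rule applies.
Halvorsen and Bianchi both have lineal number 501, so the next rule applies.
Among Halvorsen and Bianchi, by date of rank (earlier first): Halvorsen (21 Mar 1996) before Bianchi (20 Jun 1998).
Full order: Baptiste, Nguyen, Dimitriou, Halvorsen, Bianchi, Lund, Quinn.

Baptiste, Nguyen, Dimitriou, Halvorsen, Bianchi, Lund, Quinn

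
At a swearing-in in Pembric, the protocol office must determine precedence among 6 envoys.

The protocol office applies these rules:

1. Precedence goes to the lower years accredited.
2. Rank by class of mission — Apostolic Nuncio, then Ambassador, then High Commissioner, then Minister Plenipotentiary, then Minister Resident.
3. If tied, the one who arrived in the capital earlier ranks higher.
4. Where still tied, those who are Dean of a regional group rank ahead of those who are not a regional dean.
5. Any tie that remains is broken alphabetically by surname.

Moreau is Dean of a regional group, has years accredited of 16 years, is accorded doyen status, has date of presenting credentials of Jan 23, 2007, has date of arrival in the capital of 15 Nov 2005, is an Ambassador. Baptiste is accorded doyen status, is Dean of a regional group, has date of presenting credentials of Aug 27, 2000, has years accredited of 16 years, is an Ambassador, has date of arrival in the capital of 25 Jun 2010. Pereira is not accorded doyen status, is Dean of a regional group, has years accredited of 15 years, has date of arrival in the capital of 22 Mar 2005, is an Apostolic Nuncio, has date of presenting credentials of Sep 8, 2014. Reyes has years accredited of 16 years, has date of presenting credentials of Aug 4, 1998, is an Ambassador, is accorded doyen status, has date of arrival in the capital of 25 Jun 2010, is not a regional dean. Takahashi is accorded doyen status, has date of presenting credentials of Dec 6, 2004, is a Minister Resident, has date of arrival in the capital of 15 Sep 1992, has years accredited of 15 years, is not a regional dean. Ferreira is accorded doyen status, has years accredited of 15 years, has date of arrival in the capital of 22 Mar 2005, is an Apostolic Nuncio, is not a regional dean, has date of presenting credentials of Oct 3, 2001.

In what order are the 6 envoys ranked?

By years accredited (lower first): Pereira, Ferreira and Takahashi (each 15 years); then Moreau, Baptiste and Reyes (each 16 years).
Among Pereira, Ferreira and Takahashi, by class of mission: Pereira and Ferreira (Apostolic Nuncio) before Takahashi (Minister Resident).
Pereira and Ferreira both have date of arrival in the capital 22 Mar 2005, so the next rule applies.
Among Pereira and Ferreira, Dean of a regional group before not a regional dean: Pereira (Dean of a regional group) before Ferreira (not a regional dean).
Moreau, Baptiste and Reyes are each Ambassador, so the next rule applies.
Among Moreau, Baptiste and Reyes, by date of arrival in the capital (earlier first): Moreau (15 Nov 2005) before Baptiste and Reyes (25 Jun 2010).
Among Baptiste and Reyes, Dean of a regional group before not a regional dean: Baptiste (Dean of a regional group) before Reyes (not a regional dean).
Full order: Pereira, Ferreira, Takahashi, Moreau, Baptiste, Reyes.

Pereira, Ferreira, Takahashi, Moreau, Baptiste, Reyes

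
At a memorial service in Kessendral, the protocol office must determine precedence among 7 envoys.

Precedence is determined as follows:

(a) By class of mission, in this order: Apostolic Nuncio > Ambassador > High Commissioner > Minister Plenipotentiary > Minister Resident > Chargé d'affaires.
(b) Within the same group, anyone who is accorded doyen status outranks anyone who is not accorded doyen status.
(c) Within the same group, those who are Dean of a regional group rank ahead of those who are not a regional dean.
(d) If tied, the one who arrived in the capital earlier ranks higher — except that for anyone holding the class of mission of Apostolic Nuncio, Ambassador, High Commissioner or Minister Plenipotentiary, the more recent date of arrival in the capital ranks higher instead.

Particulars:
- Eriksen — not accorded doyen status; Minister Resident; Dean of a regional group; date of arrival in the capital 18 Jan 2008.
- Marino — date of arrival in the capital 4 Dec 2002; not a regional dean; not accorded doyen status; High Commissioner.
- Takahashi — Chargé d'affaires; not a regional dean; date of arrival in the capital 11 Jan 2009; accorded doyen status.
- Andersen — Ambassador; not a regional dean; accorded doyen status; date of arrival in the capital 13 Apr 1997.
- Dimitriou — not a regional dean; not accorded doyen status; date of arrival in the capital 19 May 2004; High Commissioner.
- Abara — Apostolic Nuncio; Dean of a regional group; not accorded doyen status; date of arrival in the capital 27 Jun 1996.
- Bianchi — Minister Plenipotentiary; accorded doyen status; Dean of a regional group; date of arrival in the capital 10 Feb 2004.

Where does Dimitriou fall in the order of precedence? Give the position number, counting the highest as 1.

3

By class of mission: Abara (Apostolic Nuncio); then Andersen (Ambassador); then Dimitriou and Marino (High Commissioner); then Bianchi (Minister Plenipotentiary); then Eriksen (Minister Resident); then Takahashi (Chargé d'affaires).
Dimitriou and Marino are each not accorded doyen status, so the next rule applies.
Dimitriou and Marino are each not a regional dean, so the next rule applies.
Among Dimitriou and Marino, by date of arrival in the capital (later first) (reversed rule for this group): Dimitriou (19 May 2004) before Marino (4 Dec 2002).
Order: Abara, Andersen, Dimitriou, Marino, Bianchi, Eriksen, Takahashi. So position 3.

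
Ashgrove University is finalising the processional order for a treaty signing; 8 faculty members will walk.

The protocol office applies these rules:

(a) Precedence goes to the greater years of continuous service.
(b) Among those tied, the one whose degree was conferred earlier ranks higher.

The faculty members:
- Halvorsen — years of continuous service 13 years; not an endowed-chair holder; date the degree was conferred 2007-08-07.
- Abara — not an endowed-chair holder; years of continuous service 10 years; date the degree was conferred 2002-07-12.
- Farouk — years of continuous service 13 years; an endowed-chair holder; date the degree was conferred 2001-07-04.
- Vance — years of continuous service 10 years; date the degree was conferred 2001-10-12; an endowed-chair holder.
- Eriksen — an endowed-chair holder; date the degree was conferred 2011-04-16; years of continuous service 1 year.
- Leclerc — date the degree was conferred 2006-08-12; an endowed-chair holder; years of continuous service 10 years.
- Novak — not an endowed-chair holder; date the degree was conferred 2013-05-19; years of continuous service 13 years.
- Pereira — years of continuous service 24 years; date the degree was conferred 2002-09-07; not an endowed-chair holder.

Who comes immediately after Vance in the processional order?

By years of continuous service (higher first): Pereira (24 years); then Farouk, Halvorsen and Novak (each 13 years); then Vance, Abara and Leclerc (each 10 years); then Eriksen (1 year).
Among Farouk, Halvorsen and Novak, by date the degree was conferred (earlier first): Farouk (2001-07-04) before Halvorsen (2007-08-07) before Novak (2013-05-19).
Among Vance, Abara and Leclerc, by date the degree was conferred (earlier first): Vance (2001-10-12) before Abara (2002-07-12) before Leclerc (2006-08-12).
Order: Pereira, Farouk, Halvorsen, Novak, Vance, Abara, Leclerc, Eriksen.

Abara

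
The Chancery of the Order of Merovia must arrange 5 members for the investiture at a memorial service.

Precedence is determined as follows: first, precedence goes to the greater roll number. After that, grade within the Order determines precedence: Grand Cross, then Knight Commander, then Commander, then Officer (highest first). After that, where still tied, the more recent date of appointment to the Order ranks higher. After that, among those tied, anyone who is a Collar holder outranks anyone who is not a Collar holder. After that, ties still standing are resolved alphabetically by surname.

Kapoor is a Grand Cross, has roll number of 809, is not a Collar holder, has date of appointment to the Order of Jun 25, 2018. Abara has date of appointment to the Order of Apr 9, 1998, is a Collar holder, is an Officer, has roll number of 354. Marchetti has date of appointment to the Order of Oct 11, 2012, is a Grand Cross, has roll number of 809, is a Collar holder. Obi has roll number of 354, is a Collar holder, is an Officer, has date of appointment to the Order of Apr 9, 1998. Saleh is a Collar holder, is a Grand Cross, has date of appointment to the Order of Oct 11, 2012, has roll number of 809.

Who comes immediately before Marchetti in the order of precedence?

By roll number (higher first): Kapoor, Marchetti and Saleh (each 809); then Abara and Obi (both 354).
Kapoor, Marchetti and Saleh are each Grand Cross, so the next rule applies.
Among Kapoor, Marchetti and Saleh, by date of appointment to the Order (later first): Kapoor (Jun 25, 2018) before Marchetti and Saleh (Oct 11, 2012).
Marchetti and Saleh are each a Collar holder, so the next rule applies.
Among Marchetti and Saleh, alphabetically by surname: Marchetti before Saleh.
Abara and Obi are each Officer, so the next rule applies.
Abara and Obi both have date of appointment to the Order Apr 9, 1998, so the next rule applies.
Abara and Obi are each a Collar holder, so the next rule applies.
Among Abara and Obi, alphabetically by surname: Abara before Obi.
Order: Kapoor, Marchetti, Saleh, Abara, Obi.

Kapoor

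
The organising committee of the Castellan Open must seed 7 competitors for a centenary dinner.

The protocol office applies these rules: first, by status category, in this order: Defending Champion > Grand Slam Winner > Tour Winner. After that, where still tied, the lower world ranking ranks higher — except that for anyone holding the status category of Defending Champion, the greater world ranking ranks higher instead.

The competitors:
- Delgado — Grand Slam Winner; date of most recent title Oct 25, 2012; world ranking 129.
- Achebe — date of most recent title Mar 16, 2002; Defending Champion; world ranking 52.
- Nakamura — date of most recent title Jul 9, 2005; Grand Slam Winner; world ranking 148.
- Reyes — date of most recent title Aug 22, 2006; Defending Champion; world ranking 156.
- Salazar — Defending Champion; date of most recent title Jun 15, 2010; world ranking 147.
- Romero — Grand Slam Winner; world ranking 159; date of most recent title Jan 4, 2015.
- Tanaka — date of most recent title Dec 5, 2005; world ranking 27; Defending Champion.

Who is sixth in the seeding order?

Nakamura

By status category: Reyes, Salazar, Achebe and Tanaka (Defending Champion); then Delgado, Nakamura and Romero (Grand Slam Winner).
Among Reyes, Salazar, Achebe and Tanaka, by world ranking (higher first) (reversed rule for this group): Reyes (156) before Salazar (147) before Achebe (52) before Tanaka (27).
Among Delgado, Nakamura and Romero, by world ranking (lower first): Delgado (129) before Nakamura (148) before Romero (159).
Order: Reyes, Salazar, Achebe, Tanaka, Delgado, Nakamura, Romero.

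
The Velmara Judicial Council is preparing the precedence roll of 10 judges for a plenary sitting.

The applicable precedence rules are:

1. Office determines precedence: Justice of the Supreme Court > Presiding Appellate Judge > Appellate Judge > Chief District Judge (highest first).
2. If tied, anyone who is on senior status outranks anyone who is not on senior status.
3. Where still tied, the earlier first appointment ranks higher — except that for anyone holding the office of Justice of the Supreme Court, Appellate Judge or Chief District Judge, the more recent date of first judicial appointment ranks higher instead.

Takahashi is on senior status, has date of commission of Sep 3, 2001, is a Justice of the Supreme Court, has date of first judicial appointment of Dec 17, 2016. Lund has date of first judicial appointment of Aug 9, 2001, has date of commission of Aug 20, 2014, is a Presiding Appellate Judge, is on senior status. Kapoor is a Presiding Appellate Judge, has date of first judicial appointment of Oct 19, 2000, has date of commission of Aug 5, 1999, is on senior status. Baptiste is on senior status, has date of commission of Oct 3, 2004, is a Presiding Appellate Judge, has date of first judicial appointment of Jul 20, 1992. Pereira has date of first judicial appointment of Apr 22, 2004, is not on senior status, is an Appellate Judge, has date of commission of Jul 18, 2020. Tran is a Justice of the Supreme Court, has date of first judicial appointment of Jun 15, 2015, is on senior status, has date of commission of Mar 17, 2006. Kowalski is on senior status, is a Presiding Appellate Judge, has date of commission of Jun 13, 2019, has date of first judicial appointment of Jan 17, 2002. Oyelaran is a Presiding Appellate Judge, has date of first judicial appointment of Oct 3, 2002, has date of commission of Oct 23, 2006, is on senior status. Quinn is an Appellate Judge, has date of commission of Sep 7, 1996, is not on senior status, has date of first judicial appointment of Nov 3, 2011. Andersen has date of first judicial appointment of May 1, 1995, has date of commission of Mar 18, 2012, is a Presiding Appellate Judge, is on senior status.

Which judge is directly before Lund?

By office: Takahashi and Tran (Justice of the Supreme Court); then Baptiste, Andersen, Kapoor, Lund, Kowalski and Oyelaran (Presiding Appellate Judge); then Quinn and Pereira (Appellate Judge).
Takahashi and Tran are each on senior status, so the next rule applies.
Among Takahashi and Tran, by date of first judicial appointment (later first) (reversed rule for this group): Takahashi (Dec 17, 2016) before Tran (Jun 15, 2015).
Baptiste, Andersen, Kapoor, Lund, Kowalski and Oyelaran are each on senior status, so the next rule applies.
Among Baptiste, Andersen, Kapoor, Lund, Kowalski and Oyelaran, by date of first judicial appointment (earlier first): Baptiste (Jul 20, 1992) before Andersen (May 1, 1995) before Kapoor (Oct 19, 2000) before Lund (Aug 9, 2001) before Kowalski (Jan 17, 2002) before Oyelaran (Oct 3, 2002).
Quinn and Pereira are each not on senior status, so the next rule applies.
Among Quinn and Pereira, by date of first judicial appointment (later first) (reversed rule for this group): Quinn (Nov 3, 2011) before Pereira (Apr 22, 2004).
Order: Takahashi, Tran, Baptiste, Andersen, Kapoor, Lund, Kowalski, Oyelaran, Quinn, Pereira.

Kapoor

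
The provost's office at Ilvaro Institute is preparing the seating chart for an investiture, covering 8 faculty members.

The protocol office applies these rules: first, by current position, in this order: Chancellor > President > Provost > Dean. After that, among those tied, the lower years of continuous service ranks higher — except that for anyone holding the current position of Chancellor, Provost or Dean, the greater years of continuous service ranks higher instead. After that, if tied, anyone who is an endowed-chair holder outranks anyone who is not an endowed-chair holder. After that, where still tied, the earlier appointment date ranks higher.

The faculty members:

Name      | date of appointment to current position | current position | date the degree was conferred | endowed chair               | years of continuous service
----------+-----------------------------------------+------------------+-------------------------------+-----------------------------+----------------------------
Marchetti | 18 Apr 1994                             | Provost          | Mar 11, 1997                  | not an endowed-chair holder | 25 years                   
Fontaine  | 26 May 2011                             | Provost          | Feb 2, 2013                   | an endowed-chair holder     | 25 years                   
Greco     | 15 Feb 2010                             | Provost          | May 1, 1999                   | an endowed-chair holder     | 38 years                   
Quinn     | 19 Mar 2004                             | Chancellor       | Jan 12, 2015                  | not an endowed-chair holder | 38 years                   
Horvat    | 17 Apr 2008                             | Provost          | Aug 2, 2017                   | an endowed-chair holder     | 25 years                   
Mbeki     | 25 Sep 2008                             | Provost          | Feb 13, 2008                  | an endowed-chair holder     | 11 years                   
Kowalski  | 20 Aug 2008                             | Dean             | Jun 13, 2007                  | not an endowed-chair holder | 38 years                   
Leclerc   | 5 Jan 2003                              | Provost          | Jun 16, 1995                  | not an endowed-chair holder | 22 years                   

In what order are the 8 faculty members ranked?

Quinn, Greco, Horvat, Fontaine, Marchetti, Leclerc, Mbeki, Kowalski

By current position: Quinn (Chancellor); then Greco, Horvat, Fontaine, Marchetti, Leclerc and Mbeki (Provost); then Kowalski (Dean).
Among Greco, Horvat, Fontaine, Marchetti, Leclerc and Mbeki, by years of continuous service (higher first) (reversed rule for this group): Greco (38 years) before Horvat, Fontaine and Marchetti (25 years) before Leclerc (22 years) before Mbeki (11 years).
Among Horvat, Fontaine and Marchetti, an endowed-chair holder before not an endowed-chair holder: Horvat and Fontaine (an endowed-chair holder) before Marchetti (not an endowed-chair holder).
Among Horvat and Fontaine, by date of appointment to current position (earlier first): Horvat (17 Apr 2008) before Fontaine (26 May 2011).
Full order: Quinn, Greco, Horvat, Fontaine, Marchetti, Leclerc, Mbeki, Kowalski.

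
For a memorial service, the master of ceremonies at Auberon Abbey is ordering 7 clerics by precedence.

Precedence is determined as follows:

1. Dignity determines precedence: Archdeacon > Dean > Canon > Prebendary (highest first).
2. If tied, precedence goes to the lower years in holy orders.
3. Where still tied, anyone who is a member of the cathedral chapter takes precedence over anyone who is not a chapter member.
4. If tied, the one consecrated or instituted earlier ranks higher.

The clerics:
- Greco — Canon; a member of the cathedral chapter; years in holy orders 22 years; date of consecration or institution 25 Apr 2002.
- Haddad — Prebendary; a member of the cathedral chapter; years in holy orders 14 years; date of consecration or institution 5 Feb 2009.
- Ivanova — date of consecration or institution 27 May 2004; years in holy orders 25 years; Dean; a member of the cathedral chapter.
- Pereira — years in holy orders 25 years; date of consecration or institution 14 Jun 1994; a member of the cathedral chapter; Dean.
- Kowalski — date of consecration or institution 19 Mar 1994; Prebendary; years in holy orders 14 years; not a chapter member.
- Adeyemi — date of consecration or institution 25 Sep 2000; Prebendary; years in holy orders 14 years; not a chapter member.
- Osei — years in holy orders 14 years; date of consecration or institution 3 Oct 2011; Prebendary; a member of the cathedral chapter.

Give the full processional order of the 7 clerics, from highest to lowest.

Pereira, Ivanova, Greco, Haddad, Osei, Kowalski, Adeyemi

By dignity: Pereira and Ivanova (Dean); then Greco (Canon); then Haddad, Osei, Kowalski and Adeyemi (Prebendary).
Pereira and Ivanova both have years in holy orders 25 years, so the next rule applies.
Pereira and Ivanova are each a member of the cathedral chapter, so the next rule applies.
Among Pereira and Ivanova, by date of consecration or institution (earlier first): Pereira (14 Jun 1994) before Ivanova (27 May 2004).
Haddad, Osei, Kowalski and Adeyemi all have years in holy orders 14 years, so the next rule applies.
Among Haddad, Osei, Kowalski and Adeyemi, a member of the cathedral chapter before not a chapter member: Haddad and Osei (a member of the cathedral chapter) before Kowalski and Adeyemi (not a chapter member).
Among Haddad and Osei, by date of consecration or institution (earlier first): Haddad (5 Feb 2009) before Osei (3 Oct 2011).
Among Kowalski and Adeyemi, by date of consecration or institution (earlier first): Kowalski (19 Mar 1994) before Adeyemi (25 Sep 2000).
Full order: Pereira, Ivanova, Greco, Haddad, Osei, Kowalski, Adeyemi.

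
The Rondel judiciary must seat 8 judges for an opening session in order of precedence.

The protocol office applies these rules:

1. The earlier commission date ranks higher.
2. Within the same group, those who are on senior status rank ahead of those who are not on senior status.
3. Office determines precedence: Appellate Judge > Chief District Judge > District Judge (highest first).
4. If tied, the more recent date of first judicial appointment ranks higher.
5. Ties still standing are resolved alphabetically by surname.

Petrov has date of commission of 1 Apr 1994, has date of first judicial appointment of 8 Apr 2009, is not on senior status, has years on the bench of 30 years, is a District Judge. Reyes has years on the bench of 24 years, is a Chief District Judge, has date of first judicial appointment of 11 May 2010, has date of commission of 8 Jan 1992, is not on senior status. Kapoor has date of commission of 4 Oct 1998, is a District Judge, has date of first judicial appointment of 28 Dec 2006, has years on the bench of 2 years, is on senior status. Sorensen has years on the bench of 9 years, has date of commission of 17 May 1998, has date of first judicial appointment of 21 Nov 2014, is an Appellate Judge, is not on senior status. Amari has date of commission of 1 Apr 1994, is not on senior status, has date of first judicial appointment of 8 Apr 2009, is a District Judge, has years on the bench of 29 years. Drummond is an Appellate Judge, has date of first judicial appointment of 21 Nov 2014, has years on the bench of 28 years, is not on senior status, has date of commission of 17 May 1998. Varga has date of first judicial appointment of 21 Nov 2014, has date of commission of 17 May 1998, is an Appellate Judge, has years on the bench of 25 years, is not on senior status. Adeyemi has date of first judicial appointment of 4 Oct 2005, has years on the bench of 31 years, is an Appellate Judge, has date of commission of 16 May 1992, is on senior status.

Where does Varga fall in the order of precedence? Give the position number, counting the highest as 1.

By date of commission (earlier first): Reyes (8 Jan 1992); then Adeyemi (16 May 1992); then Amari and Petrov (both 1 Apr 1994); then Drummond, Sorensen and Varga (each 17 May 1998); then Kapoor (4 Oct 1998).
Amari and Petrov are each not on senior status, so the next rule applies.
Amari and Petrov are each District Judge, so the next rule applies.
Amari and Petrov both have date of first judicial appointment 8 Apr 2009, so the next rule applies.
Among Amari and Petrov, alphabetically by surname: Amari before Petrov.
Drummond, Sorensen and Varga are each not on senior status, so the next rule applies.
Drummond, Sorensen and Varga are each Appellate Judge, so the next rule applies.
Drummond, Sorensen and Varga all have date of first judicial appointment 21 Nov 2014, so the next rule applies.
Among Drummond, Sorensen and Varga, alphabetically by surname: Drummond before Sorensen before Varga.
Order: Reyes, Adeyemi, Amari, Petrov, Drummond, Sorensen, Varga, Kapoor. So position 7.

7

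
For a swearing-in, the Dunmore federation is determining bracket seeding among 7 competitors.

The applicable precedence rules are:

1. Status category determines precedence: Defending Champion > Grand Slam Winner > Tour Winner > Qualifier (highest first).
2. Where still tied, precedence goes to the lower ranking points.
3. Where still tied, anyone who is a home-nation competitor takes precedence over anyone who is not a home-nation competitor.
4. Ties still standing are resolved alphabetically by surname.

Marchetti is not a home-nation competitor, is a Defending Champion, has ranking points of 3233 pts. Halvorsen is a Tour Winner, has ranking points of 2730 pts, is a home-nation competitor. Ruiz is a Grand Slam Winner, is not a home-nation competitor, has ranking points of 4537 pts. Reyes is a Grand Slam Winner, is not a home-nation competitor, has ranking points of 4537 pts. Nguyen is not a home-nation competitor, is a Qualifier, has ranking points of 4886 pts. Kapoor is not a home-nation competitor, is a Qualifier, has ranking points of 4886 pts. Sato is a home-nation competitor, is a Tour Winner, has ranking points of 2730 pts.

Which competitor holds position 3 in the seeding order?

By status category: Marchetti (Defending Champion); then Reyes and Ruiz (Grand Slam Winner); then Halvorsen and Sato (Tour Winner); then Kapoor and Nguyen (Qualifier).
Reyes and Ruiz both have ranking points 4537 pts, so the next rule applies.
Reyes and Ruiz are each not a home-nation competitor, so the next rule applies.
Among Reyes and Ruiz, alphabetically by surname: Reyes before Ruiz.
Halvorsen and Sato both have ranking points 2730 pts, so the next rule applies.
Halvorsen and Sato are each a home-nation competitor, so the next rule applies.
Among Halvorsen and Sato, alphabetically by surname: Halvorsen before Sato.
Kapoor and Nguyen both have ranking points 4886 pts, so the next rule applies.
Kapoor and Nguyen are each not a home-nation competitor, so the next rule applies.
Among Kapoor and Nguyen, alphabetically by surname: Kapoor before Nguyen.
Order: Marchetti, Reyes, Ruiz, Halvorsen, Sato, Kapoor, Nguyen.

Ruiz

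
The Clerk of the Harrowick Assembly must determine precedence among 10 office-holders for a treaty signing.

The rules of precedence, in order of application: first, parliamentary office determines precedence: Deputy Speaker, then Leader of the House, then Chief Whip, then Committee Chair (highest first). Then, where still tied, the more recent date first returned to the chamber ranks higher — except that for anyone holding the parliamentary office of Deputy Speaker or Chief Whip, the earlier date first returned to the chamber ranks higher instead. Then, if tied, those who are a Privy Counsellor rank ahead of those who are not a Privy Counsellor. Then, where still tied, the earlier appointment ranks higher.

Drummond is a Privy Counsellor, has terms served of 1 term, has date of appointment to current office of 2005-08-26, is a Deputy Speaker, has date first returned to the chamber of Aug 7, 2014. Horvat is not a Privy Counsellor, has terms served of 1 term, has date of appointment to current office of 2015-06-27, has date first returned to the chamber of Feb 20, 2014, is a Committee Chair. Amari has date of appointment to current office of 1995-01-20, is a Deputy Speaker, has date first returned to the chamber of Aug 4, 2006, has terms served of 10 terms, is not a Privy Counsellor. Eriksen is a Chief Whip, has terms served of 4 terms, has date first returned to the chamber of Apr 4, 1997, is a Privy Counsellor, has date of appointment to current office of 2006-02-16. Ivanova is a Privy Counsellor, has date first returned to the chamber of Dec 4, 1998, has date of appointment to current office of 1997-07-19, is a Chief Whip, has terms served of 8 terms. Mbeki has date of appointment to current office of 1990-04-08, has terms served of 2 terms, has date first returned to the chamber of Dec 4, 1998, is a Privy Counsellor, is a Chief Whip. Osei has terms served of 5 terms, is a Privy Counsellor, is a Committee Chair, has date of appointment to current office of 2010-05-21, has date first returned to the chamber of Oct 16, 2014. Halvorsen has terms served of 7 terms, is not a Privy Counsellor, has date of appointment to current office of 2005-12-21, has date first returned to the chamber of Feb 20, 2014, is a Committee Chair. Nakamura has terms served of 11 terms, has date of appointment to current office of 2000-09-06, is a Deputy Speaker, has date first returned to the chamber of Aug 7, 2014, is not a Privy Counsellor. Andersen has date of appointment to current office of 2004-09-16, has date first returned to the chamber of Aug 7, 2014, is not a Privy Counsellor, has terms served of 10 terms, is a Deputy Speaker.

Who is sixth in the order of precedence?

By parliamentary office: Amari, Drummond, Nakamura and Andersen (Deputy Speaker); then Eriksen, Mbeki and Ivanova (Chief Whip); then Osei, Halvorsen and Horvat (Committee Chair).
Among Amari, Drummond, Nakamura and Andersen, by date first returned to the chamber (earlier first) (reversed rule for this group): Amari (Aug 4, 2006) before Drummond, Nakamura and Andersen (Aug 7, 2014).
Among Drummond, Nakamura and Andersen, a Privy Counsellor before not a Privy Counsellor: Drummond (a Privy Counsellor) before Nakamura and Andersen (not a Privy Counsellor).
Among Nakamura and Andersen, by date of appointment to current office (earlier first): Nakamura (2000-09-06) before Andersen (2004-09-16).
Among Eriksen, Mbeki and Ivanova, by date first returned to the chamber (earlier first) (reversed rule for this group): Eriksen (Apr 4, 1997) before Mbeki and Ivanova (Dec 4, 1998).
Mbeki and Ivanova are each a Privy Counsellor, so the next rule applies.
Among Mbeki and Ivanova, by date of appointment to current office (earlier first): Mbeki (1990-04-08) before Ivanova (1997-07-19).
Among Osei, Halvorsen and Horvat, by date first returned to the chamber (later first): Osei (Oct 16, 2014) before Halvorsen and Horvat (Feb 20, 2014).
Halvorsen and Horvat are each not a Privy Counsellor, so the next rule applies.
Among Halvorsen and Horvat, by date of appointment to current office (earlier first): Halvorsen (2005-12-21) before Horvat (2015-06-27).
Order: Amari, Drummond, Nakamura, Andersen, Eriksen, Mbeki, Ivanova, Osei, Halvorsen, Horvat.

Mbeki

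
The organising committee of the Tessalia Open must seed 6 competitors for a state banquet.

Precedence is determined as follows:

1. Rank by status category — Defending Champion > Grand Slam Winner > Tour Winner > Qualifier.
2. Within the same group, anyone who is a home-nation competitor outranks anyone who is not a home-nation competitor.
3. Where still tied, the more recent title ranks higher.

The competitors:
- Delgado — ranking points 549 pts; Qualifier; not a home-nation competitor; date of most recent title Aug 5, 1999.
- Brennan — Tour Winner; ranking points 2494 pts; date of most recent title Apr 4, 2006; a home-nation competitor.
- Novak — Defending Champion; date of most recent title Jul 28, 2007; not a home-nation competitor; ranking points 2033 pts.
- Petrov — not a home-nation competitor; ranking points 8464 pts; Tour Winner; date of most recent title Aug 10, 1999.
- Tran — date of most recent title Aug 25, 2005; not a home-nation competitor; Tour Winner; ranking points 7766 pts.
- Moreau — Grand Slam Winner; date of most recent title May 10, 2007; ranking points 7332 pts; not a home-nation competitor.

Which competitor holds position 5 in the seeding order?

Petrov

By status category: Novak (Defending Champion); then Moreau (Grand Slam Winner); then Brennan, Tran and Petrov (Tour Winner); then Delgado (Qualifier).
Among Brennan, Tran and Petrov, a home-nation competitor before not a home-nation competitor: Brennan (a home-nation competitor) before Tran and Petrov (not a home-nation competitor).
Among Tran and Petrov, by date of most recent title (later first): Tran (Aug 25, 2005) before Petrov (Aug 10, 1999).
Order: Novak, Moreau, Brennan, Tran, Petrov, Delgado.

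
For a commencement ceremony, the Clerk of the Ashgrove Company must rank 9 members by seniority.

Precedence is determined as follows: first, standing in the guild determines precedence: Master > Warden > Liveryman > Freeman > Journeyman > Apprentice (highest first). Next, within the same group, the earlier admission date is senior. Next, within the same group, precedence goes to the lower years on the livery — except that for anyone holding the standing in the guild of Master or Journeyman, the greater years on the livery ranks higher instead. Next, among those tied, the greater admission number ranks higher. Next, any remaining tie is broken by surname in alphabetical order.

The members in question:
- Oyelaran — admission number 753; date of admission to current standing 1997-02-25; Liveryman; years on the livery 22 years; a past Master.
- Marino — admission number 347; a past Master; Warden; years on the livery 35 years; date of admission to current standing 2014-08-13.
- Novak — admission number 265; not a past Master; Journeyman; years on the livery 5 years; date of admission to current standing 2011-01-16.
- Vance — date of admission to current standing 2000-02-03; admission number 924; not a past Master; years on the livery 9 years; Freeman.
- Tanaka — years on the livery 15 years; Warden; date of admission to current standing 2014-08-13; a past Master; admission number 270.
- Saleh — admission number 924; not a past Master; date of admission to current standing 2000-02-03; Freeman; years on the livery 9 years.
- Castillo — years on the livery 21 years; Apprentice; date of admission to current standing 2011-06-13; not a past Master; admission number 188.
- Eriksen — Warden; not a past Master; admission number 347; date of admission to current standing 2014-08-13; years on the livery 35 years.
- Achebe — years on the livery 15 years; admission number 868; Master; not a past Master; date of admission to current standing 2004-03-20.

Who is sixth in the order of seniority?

Saleh

By standing in the guild: Achebe (Master); then Tanaka, Eriksen and Marino (Warden); then Oyelaran (Liveryman); then Saleh and Vance (Freeman); then Novak (Journeyman); then Castillo (Apprentice).
Tanaka, Eriksen and Marino all have date of admission to current standing 2014-08-13, so the next rule applies.
Among Tanaka, Eriksen and Marino, by years on the livery (lower first): Tanaka (15 years) before Eriksen and Marino (35 years).
Eriksen and Marino both have admission number 347, so the next rule applies.
Among Eriksen and Marino, alphabetically by surname: Eriksen before Marino.
Saleh and Vance both have date of admission to current standing 2000-02-03, so the next rule applies.
Saleh and Vance both have years on the livery 9 years, so the next rule applies.
Saleh and Vance both have admission number 924, so the next rule applies.
Among Saleh and Vance, alphabetically by surname: Saleh before Vance.
Order: Achebe, Tanaka, Eriksen, Marino, Oyelaran, Saleh, Vance, Novak, Castillo.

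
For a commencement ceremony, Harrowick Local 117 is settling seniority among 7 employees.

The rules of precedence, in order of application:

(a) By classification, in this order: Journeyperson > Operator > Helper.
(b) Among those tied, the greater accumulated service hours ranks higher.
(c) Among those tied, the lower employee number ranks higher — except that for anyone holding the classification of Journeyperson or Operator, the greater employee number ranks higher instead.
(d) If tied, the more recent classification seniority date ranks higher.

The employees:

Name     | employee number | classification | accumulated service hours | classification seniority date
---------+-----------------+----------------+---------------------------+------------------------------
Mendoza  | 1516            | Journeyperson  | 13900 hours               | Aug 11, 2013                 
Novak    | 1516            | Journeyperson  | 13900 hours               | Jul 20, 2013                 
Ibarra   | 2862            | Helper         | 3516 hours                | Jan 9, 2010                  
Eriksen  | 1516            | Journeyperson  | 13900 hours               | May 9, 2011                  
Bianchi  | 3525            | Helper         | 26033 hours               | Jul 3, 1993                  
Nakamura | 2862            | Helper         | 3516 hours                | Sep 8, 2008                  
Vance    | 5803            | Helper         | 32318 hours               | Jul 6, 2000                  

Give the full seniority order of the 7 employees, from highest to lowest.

Mendoza, Novak, Eriksen, Vance, Bianchi, Ibarra, Nakamura

By classification: Mendoza, Novak and Eriksen (Journeyperson); then Vance, Bianchi, Ibarra and Nakamura (Helper).
Mendoza, Novak and Eriksen all have accumulated service hours 13900 hours, so the next rule applies.
Mendoza, Novak and Eriksen all have employee number 1516, so the next rule applies.
Among Mendoza, Novak and Eriksen, by classification seniority date (later first): Mendoza (Aug 11, 2013) before Novak (Jul 20, 2013) before Eriksen (May 9, 2011).
Among Vance, Bianchi, Ibarra and Nakamura, by accumulated service hours (higher first): Vance (32318 hours) before Bianchi (26033 hours) before Ibarra and Nakamura (3516 hours).
Ibarra and Nakamura both have employee number 2862, so the next rule applies.
Among Ibarra and Nakamura, by classification seniority date (later first): Ibarra (Jan 9, 2010) before Nakamura (Sep 8, 2008).
Full order: Mendoza, Novak, Eriksen, Vance, Bianchi, Ibarra, Nakamura.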